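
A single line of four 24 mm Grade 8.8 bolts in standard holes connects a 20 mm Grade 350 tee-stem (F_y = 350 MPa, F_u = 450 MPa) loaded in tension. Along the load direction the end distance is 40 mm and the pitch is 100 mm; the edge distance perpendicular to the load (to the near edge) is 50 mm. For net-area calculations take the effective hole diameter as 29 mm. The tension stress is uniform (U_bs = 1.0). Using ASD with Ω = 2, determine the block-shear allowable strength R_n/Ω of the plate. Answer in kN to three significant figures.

Shear plane L_v = 40 + 3·100 = 340 mm; A_gv = 340 × 20 = 6800 mm².
A_nv = (340 − 3.5·29) × 20 = 4770 mm².
A_nt = (50 − 0.5·29) × 20 = 710 mm².
0.6 F_u A_nv = 1288 kN; 0.6 F_y A_gv = 1428 kN → shear rupture governs the shear term.
R_n = 1288 + 1.0 × 450 × 710 / 1000 = 1607 kN.
Allowable strength R_n/Ω = 1607 / 2 = 804 kN.

804 kN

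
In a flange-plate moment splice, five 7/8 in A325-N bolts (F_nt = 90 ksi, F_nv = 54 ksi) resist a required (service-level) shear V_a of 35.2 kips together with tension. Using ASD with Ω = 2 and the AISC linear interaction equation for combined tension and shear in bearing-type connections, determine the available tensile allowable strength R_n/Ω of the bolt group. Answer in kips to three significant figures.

A_b = π·0.875²/4 = 0.6013 in²; f_rv = 35.2 / (5 × 0.6013) = 11.71 ksi.
F'_nt = 1.3 F_nt − (Ω F_nt / F_nv) f_rv = 1.3·90 − (2·90/54)·11.71 = 77.97 ksi, capped at F_nt → F'_nt = 77.97 ksi.
R_n = F'_nt · A_b · n = 77.97 × 0.6013 × 5 = 234.4 kips.
Allowable strength R_n/Ω = 234.4 / 2 = 117 kips.

117 kips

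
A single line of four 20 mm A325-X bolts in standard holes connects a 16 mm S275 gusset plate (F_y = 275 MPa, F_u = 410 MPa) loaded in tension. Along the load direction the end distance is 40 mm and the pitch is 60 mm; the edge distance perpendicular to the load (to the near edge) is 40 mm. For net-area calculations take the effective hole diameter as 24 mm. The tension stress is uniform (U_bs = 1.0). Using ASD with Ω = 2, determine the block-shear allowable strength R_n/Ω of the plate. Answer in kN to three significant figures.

359 kN

Shear plane L_v = 40 + 3·60 = 220 mm; A_gv = 220 × 16 = 3520 mm².
A_nv = (220 − 3.5·24) × 16 = 2176 mm².
A_nt = (40 − 0.5·24) × 16 = 448 mm².
0.6 F_u A_nv = 535.3 kN; 0.6 F_y A_gv = 580.8 kN → shear rupture governs the shear term.
R_n = 535.3 + 1.0 × 410 × 448 / 1000 = 719 kN.
Allowable strength R_n/Ω = 719 / 2 = 359 kN.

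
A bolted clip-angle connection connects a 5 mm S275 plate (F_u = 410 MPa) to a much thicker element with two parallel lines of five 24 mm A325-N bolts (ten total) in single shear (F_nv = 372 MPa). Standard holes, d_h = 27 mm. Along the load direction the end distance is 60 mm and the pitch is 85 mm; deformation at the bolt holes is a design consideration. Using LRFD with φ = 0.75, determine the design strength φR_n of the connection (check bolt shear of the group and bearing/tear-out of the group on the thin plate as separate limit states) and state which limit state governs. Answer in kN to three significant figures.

880 kN (bearing governs)

Bolt shear: A_b = π·24²/4 = 452.4 mm²; R_n = 372 × 452.4 × 10 × 1 / 1000 = 1683 kN → 0.75 × 1683 = 1260 kN.
Bearing (1.2 l_c t F_u ≤ 2.4 d t F_u): upper limit = 2.4·24·5·410 / 1000 = 118.1 kN.
  Edge l_c = 60 − 27/2 = 46.5 → r_n = 114.4 kN; interior l_c = 85 − 27 = 58 → r_n = 118.1 kN.
  R_n,bearing = 2·114.4 + 8·118.1 = 1173 kN → 0.75 × 1173 = 880 kN.
Bearing governs: 880 kN.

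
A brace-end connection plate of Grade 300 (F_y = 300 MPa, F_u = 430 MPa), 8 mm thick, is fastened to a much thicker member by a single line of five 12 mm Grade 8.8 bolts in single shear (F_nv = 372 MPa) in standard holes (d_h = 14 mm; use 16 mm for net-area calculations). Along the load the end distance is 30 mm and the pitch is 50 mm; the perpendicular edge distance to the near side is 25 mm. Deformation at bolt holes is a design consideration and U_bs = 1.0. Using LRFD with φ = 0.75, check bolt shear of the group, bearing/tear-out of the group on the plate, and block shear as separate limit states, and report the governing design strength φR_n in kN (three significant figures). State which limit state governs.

158 kN (bolt shear governs)

Bolt shear: A_b = π·12²/4 = 113.1 mm²; R_n = 372 × 113.1 × 5 × 1 / 1000 = 210.4 kN → 0.75 × 210.4 = 158 kN.
Bearing: edge l_c = 23, r_n = 94.94 kN; interior l_c = 36, r_n = 99.07 kN; R_n = 94.94 + 4·99.07 = 491.2 kN → 368 kN.
Block shear: A_gv = 1840, A_nv = 1264, A_nt = 136 mm²; R_n = min(0.6F_uA_nv, 0.6F_yA_gv) + U_bs·F_u·A_nt = 384.6 kN → 288 kN.
Bolt shear governs: 158 kN.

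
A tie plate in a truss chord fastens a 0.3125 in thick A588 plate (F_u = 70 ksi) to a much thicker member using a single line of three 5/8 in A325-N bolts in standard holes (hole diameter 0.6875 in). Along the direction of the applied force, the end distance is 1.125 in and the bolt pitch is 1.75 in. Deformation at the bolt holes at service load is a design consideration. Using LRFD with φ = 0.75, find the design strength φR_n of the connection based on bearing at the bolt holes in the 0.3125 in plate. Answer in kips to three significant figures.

Per bolt r_n = 1.2 l_c t F_u ≤ 2.4 d t F_u; upper limit = 2.4 × 0.625 × 0.3125 × 70 = 32.81 kips.
Edge bolt: l_c = 1.125 − 0.6875/2 = 0.7812 in → 1.2 × 0.7812 × 0.3125 × 70 = 20.51 → r_n = 20.51 kips.
Interior bolts: l_c = 1.75 − 0.6875 = 1.062 in → 1.2 × 1.062 × 0.3125 × 70 = 27.89 → r_n = 27.89 kips.
R_n = 1 × 20.51 + 2 × 27.89 = 76.29 kips.
Design strength φR_n = 0.75 × 76.29 = 57.2 kips.

57.2 kips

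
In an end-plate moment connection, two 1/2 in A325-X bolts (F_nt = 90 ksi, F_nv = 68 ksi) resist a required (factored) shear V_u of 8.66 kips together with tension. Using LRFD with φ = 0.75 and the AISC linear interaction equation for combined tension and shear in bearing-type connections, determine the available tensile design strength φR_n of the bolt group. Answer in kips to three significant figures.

23 kips

A_b = π·0.5²/4 = 0.1963 in²; f_rv = 8.66 / (2 × 0.1963) = 22.05 ksi.
F'_nt = 1.3 F_nt − (F_nt / φF_nv) f_rv = 1.3·90 − (90/(0.75·68))·22.05 = 78.08 ksi, capped at F_nt → F'_nt = 78.08 ksi.
R_n = F'_nt · A_b · n = 78.08 × 0.1963 × 2 = 30.66 kips.
Design strength φR_n = 0.75 × 30.66 = 23 kips.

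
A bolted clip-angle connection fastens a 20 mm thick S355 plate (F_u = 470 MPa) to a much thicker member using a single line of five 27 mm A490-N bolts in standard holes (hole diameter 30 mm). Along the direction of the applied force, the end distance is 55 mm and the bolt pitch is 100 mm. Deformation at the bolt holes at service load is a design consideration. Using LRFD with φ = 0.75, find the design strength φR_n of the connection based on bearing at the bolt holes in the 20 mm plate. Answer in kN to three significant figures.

2170 kN

Per bolt r_n = 1.2 l_c t F_u ≤ 2.4 d t F_u; upper limit = 2.4 × 27 × 20 × 470 / 1000 = 609.1 kN.
Edge bolt: l_c = 55 − 30/2 = 40 mm → 1.2 × 40 × 20 × 470 / 1000 = 451.2 → r_n = 451.2 kN.
Interior bolts: l_c = 100 − 30 = 70 mm → 1.2 × 70 × 20 × 470 / 1000 = 789.6 → r_n = 609.1 kN.
R_n = 1 × 451.2 + 4 × 609.1 = 2888 kN.
Design strength φR_n = 0.75 × 2888 = 2170 kN.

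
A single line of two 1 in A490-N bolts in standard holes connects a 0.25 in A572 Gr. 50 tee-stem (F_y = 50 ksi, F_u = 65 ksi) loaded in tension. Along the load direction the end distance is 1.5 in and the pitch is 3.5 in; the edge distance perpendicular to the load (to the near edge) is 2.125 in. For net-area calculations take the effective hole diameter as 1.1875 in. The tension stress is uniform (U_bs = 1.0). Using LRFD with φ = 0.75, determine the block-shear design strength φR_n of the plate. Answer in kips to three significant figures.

Shear plane L_v = 1.5 + 1·3.5 = 5 in; A_gv = 5 × 0.25 = 1.25 in².
A_nv = (5 − 1.5·1.1875) × 0.25 = 0.8047 in².
A_nt = (2.125 − 0.5·1.1875) × 0.25 = 0.3828 in².
0.6 F_u A_nv = 31.38 kips; 0.6 F_y A_gv = 37.5 kips → shear rupture governs the shear term.
R_n = 31.38 + 1.0 × 65 × 0.3828 = 56.27 kips.
Design strength φR_n = 0.75 × 56.27 = 42.2 kips.

42.2 kips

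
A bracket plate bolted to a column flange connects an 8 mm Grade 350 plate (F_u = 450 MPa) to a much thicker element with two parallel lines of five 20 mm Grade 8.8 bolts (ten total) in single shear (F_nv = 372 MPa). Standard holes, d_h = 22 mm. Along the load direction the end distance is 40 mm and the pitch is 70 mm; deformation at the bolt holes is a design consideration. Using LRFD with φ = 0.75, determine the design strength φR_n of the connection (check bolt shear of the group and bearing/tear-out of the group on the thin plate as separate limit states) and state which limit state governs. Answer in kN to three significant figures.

877 kN (bolt shear governs)

Bolt shear: A_b = π·20²/4 = 314.2 mm²; R_n = 372 × 314.2 × 10 × 1 / 1000 = 1169 kN → 0.75 × 1169 = 877 kN.
Bearing (1.2 l_c t F_u ≤ 2.4 d t F_u): upper limit = 2.4·20·8·450 / 1000 = 172.8 kN.
  Edge l_c = 40 − 22/2 = 29 → r_n = 125.3 kN; interior l_c = 70 − 22 = 48 → r_n = 172.8 kN.
  R_n,bearing = 2·125.3 + 8·172.8 = 1633 kN → 0.75 × 1633 = 1220 kN.
Bolt shear governs: 877 kN.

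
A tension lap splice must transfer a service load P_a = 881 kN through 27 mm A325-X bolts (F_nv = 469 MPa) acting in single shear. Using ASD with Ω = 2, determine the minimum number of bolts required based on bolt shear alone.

7 bolts

A_b = π·27²/4 = 572.6 mm².
Per-bolt allowable strength R_n/Ω = 469 × 572.6 × 1 / 1000 / 2 = 134.3 kN.
n ≥ 881 / 134.3 = 6.562 → use 7 bolts.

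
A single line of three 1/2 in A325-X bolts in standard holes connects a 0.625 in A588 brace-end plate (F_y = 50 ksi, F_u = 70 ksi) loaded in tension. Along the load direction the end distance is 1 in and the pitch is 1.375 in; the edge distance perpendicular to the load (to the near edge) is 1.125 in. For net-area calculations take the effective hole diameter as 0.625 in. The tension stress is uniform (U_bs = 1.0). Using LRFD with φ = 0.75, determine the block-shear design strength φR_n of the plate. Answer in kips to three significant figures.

69.7 kips

Shear plane L_v = 1 + 2·1.375 = 3.75 in; A_gv = 3.75 × 0.625 = 2.344 in².
A_nv = (3.75 − 2.5·0.625) × 0.625 = 1.367 in².
A_nt = (1.125 − 0.5·0.625) × 0.625 = 0.5078 in².
0.6 F_u A_nv = 57.42 kips; 0.6 F_y A_gv = 70.31 kips → shear rupture governs the shear term.
R_n = 57.42 + 1.0 × 70 × 0.5078 = 92.97 kips.
Design strength φR_n = 0.75 × 92.97 = 69.7 kips.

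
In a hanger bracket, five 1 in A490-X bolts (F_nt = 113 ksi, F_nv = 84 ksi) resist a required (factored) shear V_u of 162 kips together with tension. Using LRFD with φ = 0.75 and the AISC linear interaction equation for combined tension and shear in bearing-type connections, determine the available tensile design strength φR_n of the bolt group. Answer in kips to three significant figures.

215 kips

A_b = π·1²/4 = 0.7854 in²; f_rv = 162 / (5 × 0.7854) = 41.25 ksi.
F'_nt = 1.3 F_nt − (F_nt / φF_nv) f_rv = 1.3·113 − (113/(0.75·84))·41.25 = 72.91 ksi, capped at F_nt → F'_nt = 72.91 ksi.
R_n = F'_nt · A_b · n = 72.91 × 0.7854 × 5 = 286.3 kips.
Design strength φR_n = 0.75 × 286.3 = 215 kips.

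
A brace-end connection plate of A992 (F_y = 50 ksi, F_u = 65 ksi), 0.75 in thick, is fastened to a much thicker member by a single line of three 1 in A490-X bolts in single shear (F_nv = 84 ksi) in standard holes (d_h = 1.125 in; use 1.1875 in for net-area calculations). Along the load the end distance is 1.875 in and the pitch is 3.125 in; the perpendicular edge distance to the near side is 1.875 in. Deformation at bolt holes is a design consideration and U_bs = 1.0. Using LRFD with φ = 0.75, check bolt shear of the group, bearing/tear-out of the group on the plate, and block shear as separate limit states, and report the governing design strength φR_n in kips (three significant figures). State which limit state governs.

148 kips (bolt shear governs)

Bolt shear: A_b = π·1²/4 = 0.7854 in²; R_n = 84 × 0.7854 × 3 × 1 = 197.9 kips → 0.75 × 197.9 = 148 kips.
Bearing: edge l_c = 1.312, r_n = 76.78 kips; interior l_c = 2, r_n = 117 kips; R_n = 76.78 + 2·117 = 310.8 kips → 233 kips.
Block shear: A_gv = 6.094, A_nv = 3.867, A_nt = 0.9609 in²; R_n = min(0.6F_uA_nv, 0.6F_yA_gv) + U_bs·F_u·A_nt = 213.3 kips → 160 kips.
Bolt shear governs: 148 kips.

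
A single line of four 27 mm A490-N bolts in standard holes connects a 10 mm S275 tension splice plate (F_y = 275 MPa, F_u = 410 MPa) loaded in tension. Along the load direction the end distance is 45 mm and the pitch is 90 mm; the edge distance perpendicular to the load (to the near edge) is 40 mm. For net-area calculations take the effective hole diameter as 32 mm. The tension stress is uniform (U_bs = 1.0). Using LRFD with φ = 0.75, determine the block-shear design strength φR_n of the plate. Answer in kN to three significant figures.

448 kN

Shear plane L_v = 45 + 3·90 = 315 mm; A_gv = 315 × 10 = 3150 mm².
A_nv = (315 − 3.5·32) × 10 = 2030 mm².
A_nt = (40 − 0.5·32) × 10 = 240 mm².
0.6 F_u A_nv = 499.4 kN; 0.6 F_y A_gv = 519.8 kN → shear rupture governs the shear term.
R_n = 499.4 + 1.0 × 410 × 240 / 1000 = 597.8 kN.
Design strength φR_n = 0.75 × 597.8 = 448 kN.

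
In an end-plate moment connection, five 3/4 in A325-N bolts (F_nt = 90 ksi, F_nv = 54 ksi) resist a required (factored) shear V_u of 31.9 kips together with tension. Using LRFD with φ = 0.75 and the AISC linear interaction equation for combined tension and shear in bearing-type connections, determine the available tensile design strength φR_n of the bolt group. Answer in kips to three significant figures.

A_b = π·0.75²/4 = 0.4418 in²; f_rv = 31.9 / (5 × 0.4418) = 14.44 ksi.
F'_nt = 1.3 F_nt − (F_nt / φF_nv) f_rv = 1.3·90 − (90/(0.75·54))·14.44 = 84.91 ksi, capped at F_nt → F'_nt = 84.91 ksi.
R_n = F'_nt · A_b · n = 84.91 × 0.4418 × 5 = 187.6 kips.
Design strength φR_n = 0.75 × 187.6 = 141 kips.

141 kips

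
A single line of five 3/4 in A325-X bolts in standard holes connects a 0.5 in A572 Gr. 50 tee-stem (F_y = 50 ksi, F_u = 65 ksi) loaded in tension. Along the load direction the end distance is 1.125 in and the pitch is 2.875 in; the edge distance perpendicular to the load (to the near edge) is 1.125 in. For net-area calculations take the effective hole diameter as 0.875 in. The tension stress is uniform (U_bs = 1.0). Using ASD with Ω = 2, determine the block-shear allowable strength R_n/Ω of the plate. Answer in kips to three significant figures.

95.9 kips

Shear plane L_v = 1.125 + 4·2.875 = 12.62 in; A_gv = 12.62 × 0.5 = 6.312 in².
A_nv = (12.62 − 4.5·0.875) × 0.5 = 4.344 in².
A_nt = (1.125 − 0.5·0.875) × 0.5 = 0.3438 in².
0.6 F_u A_nv = 169.4 kips; 0.6 F_y A_gv = 189.4 kips → shear rupture governs the shear term.
R_n = 169.4 + 1.0 × 65 × 0.3438 = 191.8 kips.
Allowable strength R_n/Ω = 191.8 / 2 = 95.9 kips.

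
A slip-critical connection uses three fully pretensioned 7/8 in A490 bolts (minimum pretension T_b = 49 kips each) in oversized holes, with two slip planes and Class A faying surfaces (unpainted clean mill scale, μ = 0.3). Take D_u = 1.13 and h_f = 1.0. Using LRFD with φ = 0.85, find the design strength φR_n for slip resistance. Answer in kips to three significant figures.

R_n = μ · D_u · h_f · T_b · n_s · n_b = 0.3 × 1.13 × 1.0 × 49 × 2 × 3 = 99.67 kips.
Design strength φR_n = 0.85 × 99.67 = 84.7 kips.

84.7 kips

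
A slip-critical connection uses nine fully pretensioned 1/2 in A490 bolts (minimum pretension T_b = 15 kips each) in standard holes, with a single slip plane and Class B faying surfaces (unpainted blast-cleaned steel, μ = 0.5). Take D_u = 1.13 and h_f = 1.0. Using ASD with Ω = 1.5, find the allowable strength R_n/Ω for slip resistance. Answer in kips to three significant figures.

50.8 kips

R_n = μ · D_u · h_f · T_b · n_s · n_b = 0.5 × 1.13 × 1.0 × 15 × 1 × 9 = 76.27 kips.
Allowable strength R_n/Ω = 76.27 / 1.5 = 50.8 kips.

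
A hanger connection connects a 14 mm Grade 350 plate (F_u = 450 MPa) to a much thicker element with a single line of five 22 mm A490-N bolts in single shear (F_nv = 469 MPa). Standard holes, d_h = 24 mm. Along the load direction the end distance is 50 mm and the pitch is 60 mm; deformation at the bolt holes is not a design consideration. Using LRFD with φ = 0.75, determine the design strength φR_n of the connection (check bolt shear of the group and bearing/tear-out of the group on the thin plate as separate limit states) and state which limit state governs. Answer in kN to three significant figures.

669 kN (bolt shear governs)

Bolt shear: A_b = π·22²/4 = 380.1 mm²; R_n = 469 × 380.1 × 5 × 1 / 1000 = 891.4 kN → 0.75 × 891.4 = 669 kN.
Bearing (1.5 l_c t F_u ≤ 3.0 d t F_u): upper limit = 3.0·22·14·450 / 1000 = 415.8 kN.
  Edge l_c = 50 − 24/2 = 38 → r_n = 359.1 kN; interior l_c = 60 − 24 = 36 → r_n = 340.2 kN.
  R_n,bearing = 1·359.1 + 4·340.2 = 1720 kN → 0.75 × 1720 = 1290 kN.
Bolt shear governs: 669 kN.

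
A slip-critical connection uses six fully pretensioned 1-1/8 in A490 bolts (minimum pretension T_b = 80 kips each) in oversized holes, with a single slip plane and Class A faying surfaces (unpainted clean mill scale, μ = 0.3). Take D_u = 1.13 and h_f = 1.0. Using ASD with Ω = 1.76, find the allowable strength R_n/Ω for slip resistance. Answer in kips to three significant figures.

92.5 kips

R_n = μ · D_u · h_f · T_b · n_s · n_b = 0.3 × 1.13 × 1.0 × 80 × 1 × 6 = 162.7 kips.
Allowable strength R_n/Ω = 162.7 / 1.76 = 92.5 kips.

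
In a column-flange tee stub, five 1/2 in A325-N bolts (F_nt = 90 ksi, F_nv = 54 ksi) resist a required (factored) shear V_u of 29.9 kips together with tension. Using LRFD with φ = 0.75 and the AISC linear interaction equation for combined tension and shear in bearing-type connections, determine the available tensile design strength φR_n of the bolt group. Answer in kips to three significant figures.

A_b = π·0.5²/4 = 0.1963 in²; f_rv = 29.9 / (5 × 0.1963) = 30.46 ksi.
F'_nt = 1.3 F_nt − (F_nt / φF_nv) f_rv = 1.3·90 − (90/(0.75·54))·30.46 = 49.32 ksi, capped at F_nt → F'_nt = 49.32 ksi.
R_n = F'_nt · A_b · n = 49.32 × 0.1963 × 5 = 48.42 kips.
Design strength φR_n = 0.75 × 48.42 = 36.3 kips.

36.3 kips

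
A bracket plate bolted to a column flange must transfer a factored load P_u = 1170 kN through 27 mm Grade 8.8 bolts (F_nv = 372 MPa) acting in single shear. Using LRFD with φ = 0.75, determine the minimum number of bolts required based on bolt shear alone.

A_b = π·27²/4 = 572.6 mm².
Per-bolt design strength φR_n = 0.75 × 372 × 572.6 × 1 / 1000 = 159.7 kN.
n ≥ 1170 / 159.7 = 7.324 → use 8 bolts.

8 bolts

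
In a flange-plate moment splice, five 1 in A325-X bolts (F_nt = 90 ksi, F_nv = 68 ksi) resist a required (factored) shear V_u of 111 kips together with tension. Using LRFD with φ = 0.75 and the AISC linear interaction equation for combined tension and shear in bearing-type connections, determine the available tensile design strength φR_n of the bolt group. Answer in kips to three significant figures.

198 kips

A_b = π·1²/4 = 0.7854 in²; f_rv = 111 / (5 × 0.7854) = 28.27 ksi.
F'_nt = 1.3 F_nt − (F_nt / φF_nv) f_rv = 1.3·90 − (90/(0.75·68))·28.27 = 67.12 ksi, capped at F_nt → F'_nt = 67.12 ksi.
R_n = F'_nt · A_b · n = 67.12 × 0.7854 × 5 = 263.6 kips.
Design strength φR_n = 0.75 × 263.6 = 198 kips.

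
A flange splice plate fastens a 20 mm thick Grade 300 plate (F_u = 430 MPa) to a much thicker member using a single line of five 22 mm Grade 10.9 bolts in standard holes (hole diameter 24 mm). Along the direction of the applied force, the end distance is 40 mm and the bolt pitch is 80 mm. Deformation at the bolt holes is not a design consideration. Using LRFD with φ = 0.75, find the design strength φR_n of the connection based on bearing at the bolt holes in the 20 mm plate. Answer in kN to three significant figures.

1970 kN

Per bolt r_n = 1.5 l_c t F_u ≤ 3.0 d t F_u; upper limit = 3.0 × 22 × 20 × 430 / 1000 = 567.6 kN.
Edge bolt: l_c = 40 − 24/2 = 28 mm → 1.5 × 28 × 20 × 430 / 1000 = 361.2 → r_n = 361.2 kN.
Interior bolts: l_c = 80 − 24 = 56 mm → 1.5 × 56 × 20 × 430 / 1000 = 722.4 → r_n = 567.6 kN.
R_n = 1 × 361.2 + 4 × 567.6 = 2632 kN.
Design strength φR_n = 0.75 × 2632 = 1970 kN.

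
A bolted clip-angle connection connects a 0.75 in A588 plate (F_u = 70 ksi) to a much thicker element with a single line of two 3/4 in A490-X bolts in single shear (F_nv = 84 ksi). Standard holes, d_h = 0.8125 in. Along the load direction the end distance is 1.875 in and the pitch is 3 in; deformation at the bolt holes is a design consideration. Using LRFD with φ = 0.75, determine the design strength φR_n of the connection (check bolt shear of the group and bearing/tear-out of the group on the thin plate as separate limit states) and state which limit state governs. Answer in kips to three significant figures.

Bolt shear: A_b = π·0.75²/4 = 0.4418 in²; R_n = 84 × 0.4418 × 2 × 1 = 74.22 kips → 0.75 × 74.22 = 55.7 kips.
Bearing (1.2 l_c t F_u ≤ 2.4 d t F_u): upper limit = 2.4·0.75·0.75·70 = 94.5 kips.
  Edge l_c = 1.875 − 0.8125/2 = 1.469 → r_n = 92.53 kips; interior l_c = 3 − 0.8125 = 2.188 → r_n = 94.5 kips.
  R_n,bearing = 1·92.53 + 1·94.5 = 187 kips → 0.75 × 187 = 140 kips.
Bolt shear governs: 55.7 kips.

55.7 kips (bolt shear governs)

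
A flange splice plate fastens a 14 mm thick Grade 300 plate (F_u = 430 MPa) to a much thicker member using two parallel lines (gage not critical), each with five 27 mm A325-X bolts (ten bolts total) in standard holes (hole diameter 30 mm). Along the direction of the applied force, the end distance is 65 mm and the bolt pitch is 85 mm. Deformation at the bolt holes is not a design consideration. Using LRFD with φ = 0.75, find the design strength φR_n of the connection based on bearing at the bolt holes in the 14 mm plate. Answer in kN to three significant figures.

Per bolt r_n = 1.5 l_c t F_u ≤ 3.0 d t F_u; upper limit = 3.0 × 27 × 14 × 430 / 1000 = 487.6 kN.
Edge bolt: l_c = 65 − 30/2 = 50 mm → 1.5 × 50 × 14 × 430 / 1000 = 451.5 → r_n = 451.5 kN.
Interior bolts: l_c = 85 − 30 = 55 mm → 1.5 × 55 × 14 × 430 / 1000 = 496.7 → r_n = 487.6 kN.
R_n = 2 × 451.5 + 8 × 487.6 = 4804 kN.
Design strength φR_n = 0.75 × 4804 = 3600 kN.

3600 kN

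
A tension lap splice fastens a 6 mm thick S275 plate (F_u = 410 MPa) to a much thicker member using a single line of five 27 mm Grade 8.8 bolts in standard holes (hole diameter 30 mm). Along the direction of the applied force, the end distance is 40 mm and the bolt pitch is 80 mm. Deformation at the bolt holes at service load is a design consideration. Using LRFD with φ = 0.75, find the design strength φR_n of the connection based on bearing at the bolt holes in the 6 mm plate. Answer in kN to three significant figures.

498 kN

Per bolt r_n = 1.2 l_c t F_u ≤ 2.4 d t F_u; upper limit = 2.4 × 27 × 6 × 410 / 1000 = 159.4 kN.
Edge bolt: l_c = 40 − 30/2 = 25 mm → 1.2 × 25 × 6 × 410 / 1000 = 73.8 → r_n = 73.8 kN.
Interior bolts: l_c = 80 − 30 = 50 mm → 1.2 × 50 × 6 × 410 / 1000 = 147.6 → r_n = 147.6 kN.
R_n = 1 × 73.8 + 4 × 147.6 = 664.2 kN.
Design strength φR_n = 0.75 × 664.2 = 498 kN.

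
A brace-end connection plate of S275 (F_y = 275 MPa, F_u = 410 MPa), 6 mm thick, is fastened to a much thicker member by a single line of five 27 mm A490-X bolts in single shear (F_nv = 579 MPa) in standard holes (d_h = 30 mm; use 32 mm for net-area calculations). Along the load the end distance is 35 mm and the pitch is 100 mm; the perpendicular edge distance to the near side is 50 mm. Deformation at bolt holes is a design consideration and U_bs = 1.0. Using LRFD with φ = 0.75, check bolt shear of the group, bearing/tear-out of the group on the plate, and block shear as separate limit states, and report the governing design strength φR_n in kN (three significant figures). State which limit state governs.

385 kN (block shear governs)

Bolt shear: A_b = π·27²/4 = 572.6 mm²; R_n = 579 × 572.6 × 5 × 1 / 1000 = 1658 kN → 0.75 × 1658 = 1240 kN.
Bearing: edge l_c = 20, r_n = 59.04 kN; interior l_c = 70, r_n = 159.4 kN; R_n = 59.04 + 4·159.4 = 696.7 kN → 523 kN.
Block shear: A_gv = 2610, A_nv = 1746, A_nt = 204 mm²; R_n = min(0.6F_uA_nv, 0.6F_yA_gv) + U_bs·F_u·A_nt = 513.2 kN → 385 kN.
Block shear governs: 385 kN.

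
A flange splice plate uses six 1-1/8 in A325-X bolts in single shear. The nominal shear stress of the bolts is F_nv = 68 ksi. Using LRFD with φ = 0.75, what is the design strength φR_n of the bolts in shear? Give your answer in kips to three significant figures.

A_b = π × 1.125² / 4 = 0.994 in².
R_n = F_nv · A_b · n · n_s = 68 × 0.994 × 6 × 1 = 405.6 kips.
Design strength φR_n = 0.75 × 405.6 = 304 kips.

304 kips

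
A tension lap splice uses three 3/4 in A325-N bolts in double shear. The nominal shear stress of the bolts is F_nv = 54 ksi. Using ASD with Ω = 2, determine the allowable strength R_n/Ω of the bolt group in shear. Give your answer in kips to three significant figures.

A_b = π × 0.75² / 4 = 0.4418 in².
R_n = F_nv · A_b · n · n_s = 54 × 0.4418 × 3 × 2 = 143.1 kips.
Allowable strength R_n/Ω = 143.1 / 2 = 71.6 kips.

71.6 kips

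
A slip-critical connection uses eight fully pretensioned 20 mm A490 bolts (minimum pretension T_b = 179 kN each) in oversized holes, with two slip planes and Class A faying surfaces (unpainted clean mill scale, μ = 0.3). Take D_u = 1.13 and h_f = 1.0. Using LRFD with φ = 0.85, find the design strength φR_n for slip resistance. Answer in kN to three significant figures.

825 kN

R_n = μ · D_u · h_f · T_b · n_s · n_b = 0.3 × 1.13 × 1.0 × 179 × 2 × 8 = 970.9 kN.
Design strength φR_n = 0.85 × 970.9 = 825 kN.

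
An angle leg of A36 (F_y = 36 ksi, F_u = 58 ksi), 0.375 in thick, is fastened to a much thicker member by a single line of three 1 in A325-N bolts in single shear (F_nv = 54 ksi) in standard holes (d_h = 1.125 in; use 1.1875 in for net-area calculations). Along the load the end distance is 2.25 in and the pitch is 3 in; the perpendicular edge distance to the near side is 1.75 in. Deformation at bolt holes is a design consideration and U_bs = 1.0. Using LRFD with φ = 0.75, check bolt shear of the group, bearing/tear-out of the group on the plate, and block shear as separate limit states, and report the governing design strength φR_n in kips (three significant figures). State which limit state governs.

Bolt shear: A_b = π·1²/4 = 0.7854 in²; R_n = 54 × 0.7854 × 3 × 1 = 127.2 kips → 0.75 × 127.2 = 95.4 kips.
Bearing: edge l_c = 1.688, r_n = 44.04 kips; interior l_c = 1.875, r_n = 48.94 kips; R_n = 44.04 + 2·48.94 = 141.9 kips → 106 kips.
Block shear: A_gv = 3.094, A_nv = 1.98, A_nt = 0.4336 in²; R_n = min(0.6F_uA_nv, 0.6F_yA_gv) + U_bs·F_u·A_nt = 91.97 kips → 69 kips.
Block shear governs: 69 kips.

69 kips (block shear governs)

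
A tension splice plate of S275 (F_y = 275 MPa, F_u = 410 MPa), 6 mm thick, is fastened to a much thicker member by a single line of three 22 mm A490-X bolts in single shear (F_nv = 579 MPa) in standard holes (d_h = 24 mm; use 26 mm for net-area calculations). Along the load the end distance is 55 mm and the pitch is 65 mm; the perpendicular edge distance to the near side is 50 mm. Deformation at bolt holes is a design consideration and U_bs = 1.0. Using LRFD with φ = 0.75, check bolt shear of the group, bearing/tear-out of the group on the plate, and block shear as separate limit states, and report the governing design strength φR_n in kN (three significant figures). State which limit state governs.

201 kN (block shear governs)

Bolt shear: A_b = π·22²/4 = 380.1 mm²; R_n = 579 × 380.1 × 3 × 1 / 1000 = 660.3 kN → 0.75 × 660.3 = 495 kN.
Bearing: edge l_c = 43, r_n = 126.9 kN; interior l_c = 41, r_n = 121 kN; R_n = 126.9 + 2·121 = 369 kN → 277 kN.
Block shear: A_gv = 1110, A_nv = 720, A_nt = 222 mm²; R_n = min(0.6F_uA_nv, 0.6F_yA_gv) + U_bs·F_u·A_nt = 268.1 kN → 201 kN.
Block shear governs: 201 kN.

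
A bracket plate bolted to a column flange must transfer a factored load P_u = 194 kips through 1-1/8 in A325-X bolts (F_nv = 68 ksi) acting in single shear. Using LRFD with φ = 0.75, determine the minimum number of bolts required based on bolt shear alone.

A_b = π·1.125²/4 = 0.994 in².
Per-bolt design strength φR_n = 0.75 × 68 × 0.994 × 1 = 50.69 kips.
n ≥ 194 / 50.69 = 3.827 → use 4 bolts.

4 bolts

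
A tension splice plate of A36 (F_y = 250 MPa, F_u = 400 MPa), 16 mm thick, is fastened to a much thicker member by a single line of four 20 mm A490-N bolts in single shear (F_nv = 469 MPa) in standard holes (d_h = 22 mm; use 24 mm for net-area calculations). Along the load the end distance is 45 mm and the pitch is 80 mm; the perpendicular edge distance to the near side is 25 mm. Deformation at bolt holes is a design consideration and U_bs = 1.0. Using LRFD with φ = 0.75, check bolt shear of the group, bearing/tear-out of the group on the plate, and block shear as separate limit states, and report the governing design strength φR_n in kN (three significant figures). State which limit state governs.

Bolt shear: A_b = π·20²/4 = 314.2 mm²; R_n = 469 × 314.2 × 4 × 1 / 1000 = 589.4 kN → 0.75 × 589.4 = 442 kN.
Bearing: edge l_c = 34, r_n = 261.1 kN; interior l_c = 58, r_n = 307.2 kN; R_n = 261.1 + 3·307.2 = 1183 kN → 887 kN.
Block shear: A_gv = 4560, A_nv = 3216, A_nt = 208 mm²; R_n = min(0.6F_uA_nv, 0.6F_yA_gv) + U_bs·F_u·A_nt = 767.2 kN → 575 kN.
Bolt shear governs: 442 kN.

442 kN (bolt shear governs)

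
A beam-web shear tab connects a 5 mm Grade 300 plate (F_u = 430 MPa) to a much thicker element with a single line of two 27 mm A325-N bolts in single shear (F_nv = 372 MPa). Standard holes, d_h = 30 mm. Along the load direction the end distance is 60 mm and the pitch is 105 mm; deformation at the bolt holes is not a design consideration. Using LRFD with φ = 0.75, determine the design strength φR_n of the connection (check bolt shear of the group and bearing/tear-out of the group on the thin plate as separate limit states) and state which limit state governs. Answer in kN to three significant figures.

239 kN (bearing governs)

Bolt shear: A_b = π·27²/4 = 572.6 mm²; R_n = 372 × 572.6 × 2 × 1 / 1000 = 426 kN → 0.75 × 426 = 319 kN.
Bearing (1.5 l_c t F_u ≤ 3.0 d t F_u): upper limit = 3.0·27·5·430 / 1000 = 174.2 kN.
  Edge l_c = 60 − 30/2 = 45 → r_n = 145.1 kN; interior l_c = 105 − 30 = 75 → r_n = 174.2 kN.
  R_n,bearing = 1·145.1 + 1·174.2 = 319.3 kN → 0.75 × 319.3 = 239 kN.
Bearing governs: 239 kN.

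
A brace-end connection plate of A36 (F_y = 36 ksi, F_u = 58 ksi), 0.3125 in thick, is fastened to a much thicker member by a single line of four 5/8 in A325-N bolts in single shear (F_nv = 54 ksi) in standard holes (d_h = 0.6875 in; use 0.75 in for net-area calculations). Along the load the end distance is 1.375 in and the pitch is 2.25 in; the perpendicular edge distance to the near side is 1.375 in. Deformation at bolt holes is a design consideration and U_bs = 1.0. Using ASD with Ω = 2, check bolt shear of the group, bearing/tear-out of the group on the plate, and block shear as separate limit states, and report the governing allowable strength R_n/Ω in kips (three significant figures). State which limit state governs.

Bolt shear: A_b = π·0.625²/4 = 0.3068 in²; R_n = 54 × 0.3068 × 4 × 1 = 66.27 kips → 66.27 / 2 = 33.1 kips.
Bearing: edge l_c = 1.031, r_n = 22.43 kips; interior l_c = 1.562, r_n = 27.19 kips; R_n = 22.43 + 3·27.19 = 104 kips → 52 kips.
Block shear: A_gv = 2.539, A_nv = 1.719, A_nt = 0.3125 in²; R_n = min(0.6F_uA_nv, 0.6F_yA_gv) + U_bs·F_u·A_nt = 72.97 kips → 36.5 kips.
Bolt shear governs: 33.1 kips.

33.1 kips (bolt shear governs)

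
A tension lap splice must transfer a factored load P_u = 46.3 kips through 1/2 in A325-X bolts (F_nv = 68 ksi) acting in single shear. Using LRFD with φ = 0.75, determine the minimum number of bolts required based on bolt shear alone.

A_b = π·0.5²/4 = 0.1963 in².
Per-bolt design strength φR_n = 0.75 × 68 × 0.1963 × 1 = 10.01 kips.
n ≥ 46.3 / 10.01 = 4.624 → use 5 bolts.

5 bolts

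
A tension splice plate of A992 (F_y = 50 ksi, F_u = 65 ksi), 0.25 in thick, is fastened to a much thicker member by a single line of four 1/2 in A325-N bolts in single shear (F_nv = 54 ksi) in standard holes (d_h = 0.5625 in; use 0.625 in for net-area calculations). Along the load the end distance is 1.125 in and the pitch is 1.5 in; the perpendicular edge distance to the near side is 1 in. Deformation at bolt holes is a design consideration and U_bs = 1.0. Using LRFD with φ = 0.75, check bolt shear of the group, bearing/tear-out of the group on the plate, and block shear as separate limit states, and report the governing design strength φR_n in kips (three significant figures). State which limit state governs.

31.8 kips (bolt shear governs)

Bolt shear: A_b = π·0.5²/4 = 0.1963 in²; R_n = 54 × 0.1963 × 4 × 1 = 42.41 kips → 0.75 × 42.41 = 31.8 kips.
Bearing: edge l_c = 0.8438, r_n = 16.45 kips; interior l_c = 0.9375, r_n = 18.28 kips; R_n = 16.45 + 3·18.28 = 71.3 kips → 53.5 kips.
Block shear: A_gv = 1.406, A_nv = 0.8594, A_nt = 0.1719 in²; R_n = min(0.6F_uA_nv, 0.6F_yA_gv) + U_bs·F_u·A_nt = 44.69 kips → 33.5 kips.
Bolt shear governs: 31.8 kips.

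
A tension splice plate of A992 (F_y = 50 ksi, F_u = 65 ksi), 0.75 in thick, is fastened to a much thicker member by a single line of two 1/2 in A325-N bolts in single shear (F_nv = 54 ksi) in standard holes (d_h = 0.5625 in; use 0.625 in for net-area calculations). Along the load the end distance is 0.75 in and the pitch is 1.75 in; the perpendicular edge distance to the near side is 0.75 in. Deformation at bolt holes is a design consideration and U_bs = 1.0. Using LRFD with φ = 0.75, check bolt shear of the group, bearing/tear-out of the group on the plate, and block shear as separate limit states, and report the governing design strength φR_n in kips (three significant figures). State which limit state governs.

15.9 kips (bolt shear governs)

Bolt shear: A_b = π·0.5²/4 = 0.1963 in²; R_n = 54 × 0.1963 × 2 × 1 = 21.21 kips → 0.75 × 21.21 = 15.9 kips.
Bearing: edge l_c = 0.4688, r_n = 27.42 kips; interior l_c = 1.188, r_n = 58.5 kips; R_n = 27.42 + 1·58.5 = 85.92 kips → 64.4 kips.
Block shear: A_gv = 1.875, A_nv = 1.172, A_nt = 0.3281 in²; R_n = min(0.6F_uA_nv, 0.6F_yA_gv) + U_bs·F_u·A_nt = 67.03 kips → 50.3 kips.
Bolt shear governs: 15.9 kips.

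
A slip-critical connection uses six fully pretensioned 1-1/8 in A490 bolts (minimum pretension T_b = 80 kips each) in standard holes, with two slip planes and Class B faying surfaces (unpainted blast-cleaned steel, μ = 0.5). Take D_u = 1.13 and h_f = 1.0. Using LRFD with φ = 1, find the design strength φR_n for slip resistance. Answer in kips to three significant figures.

R_n = μ · D_u · h_f · T_b · n_s · n_b = 0.5 × 1.13 × 1.0 × 80 × 2 × 6 = 542.4 kips.
Design strength φR_n = 1 × 542.4 = 542 kips.

542 kips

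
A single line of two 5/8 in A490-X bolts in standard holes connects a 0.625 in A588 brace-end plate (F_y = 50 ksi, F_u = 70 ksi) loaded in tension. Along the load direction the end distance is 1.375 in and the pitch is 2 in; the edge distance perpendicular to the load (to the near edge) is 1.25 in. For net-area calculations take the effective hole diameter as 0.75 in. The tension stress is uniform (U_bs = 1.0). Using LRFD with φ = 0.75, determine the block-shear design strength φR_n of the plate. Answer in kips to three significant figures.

Shear plane L_v = 1.375 + 1·2 = 3.375 in; A_gv = 3.375 × 0.625 = 2.109 in².
A_nv = (3.375 − 1.5·0.75) × 0.625 = 1.406 in².
A_nt = (1.25 − 0.5·0.75) × 0.625 = 0.5469 in².
0.6 F_u A_nv = 59.06 kips; 0.6 F_y A_gv = 63.28 kips → shear rupture governs the shear term.
R_n = 59.06 + 1.0 × 70 × 0.5469 = 97.34 kips.
Design strength φR_n = 0.75 × 97.34 = 73 kips.

73 kips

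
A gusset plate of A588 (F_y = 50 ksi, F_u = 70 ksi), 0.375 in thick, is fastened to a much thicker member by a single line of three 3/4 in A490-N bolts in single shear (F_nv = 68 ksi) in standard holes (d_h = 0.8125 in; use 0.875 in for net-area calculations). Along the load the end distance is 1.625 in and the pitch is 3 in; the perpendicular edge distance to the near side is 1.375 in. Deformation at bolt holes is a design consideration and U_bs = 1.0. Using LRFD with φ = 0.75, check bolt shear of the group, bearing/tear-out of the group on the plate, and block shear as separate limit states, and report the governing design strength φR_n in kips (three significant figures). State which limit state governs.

Bolt shear: A_b = π·0.75²/4 = 0.4418 in²; R_n = 68 × 0.4418 × 3 × 1 = 90.12 kips → 0.75 × 90.12 = 67.6 kips.
Bearing: edge l_c = 1.219, r_n = 38.39 kips; interior l_c = 2.188, r_n = 47.25 kips; R_n = 38.39 + 2·47.25 = 132.9 kips → 99.7 kips.
Block shear: A_gv = 2.859, A_nv = 2.039, A_nt = 0.3516 in²; R_n = min(0.6F_uA_nv, 0.6F_yA_gv) + U_bs·F_u·A_nt = 110.2 kips → 82.7 kips.
Bolt shear governs: 67.6 kips.

67.6 kips (bolt shear governs)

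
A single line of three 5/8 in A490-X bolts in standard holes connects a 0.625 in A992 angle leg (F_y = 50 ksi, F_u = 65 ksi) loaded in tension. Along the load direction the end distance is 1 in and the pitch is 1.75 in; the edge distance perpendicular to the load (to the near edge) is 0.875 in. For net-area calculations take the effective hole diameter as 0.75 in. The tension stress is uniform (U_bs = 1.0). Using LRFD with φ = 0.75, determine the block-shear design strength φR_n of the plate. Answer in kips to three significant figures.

Shear plane L_v = 1 + 2·1.75 = 4.5 in; A_gv = 4.5 × 0.625 = 2.812 in².
A_nv = (4.5 − 2.5·0.75) × 0.625 = 1.641 in².
A_nt = (0.875 − 0.5·0.75) × 0.625 = 0.3125 in².
0.6 F_u A_nv = 63.98 kips; 0.6 F_y A_gv = 84.38 kips → shear rupture governs the shear term.
R_n = 63.98 + 1.0 × 65 × 0.3125 = 84.3 kips.
Design strength φR_n = 0.75 × 84.3 = 63.2 kips.

63.2 kips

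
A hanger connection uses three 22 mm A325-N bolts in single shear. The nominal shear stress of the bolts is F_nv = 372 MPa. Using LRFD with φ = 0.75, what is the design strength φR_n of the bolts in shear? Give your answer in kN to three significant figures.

A_b = π × 22² / 4 = 380.1 mm².
R_n = F_nv · A_b · n · n_s = 372 × 380.1 × 3 × 1 / 1000 = 424.2 kN.
Design strength φR_n = 0.75 × 424.2 = 318 kN.

318 kN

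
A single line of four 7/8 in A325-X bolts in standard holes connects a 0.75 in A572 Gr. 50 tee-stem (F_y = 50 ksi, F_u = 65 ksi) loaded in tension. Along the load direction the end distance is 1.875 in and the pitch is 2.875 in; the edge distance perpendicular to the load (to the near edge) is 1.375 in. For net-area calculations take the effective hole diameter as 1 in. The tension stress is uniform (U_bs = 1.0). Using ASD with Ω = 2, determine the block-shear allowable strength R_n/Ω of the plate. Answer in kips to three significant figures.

Shear plane L_v = 1.875 + 3·2.875 = 10.5 in; A_gv = 10.5 × 0.75 = 7.875 in².
A_nv = (10.5 − 3.5·1) × 0.75 = 5.25 in².
A_nt = (1.375 − 0.5·1) × 0.75 = 0.6562 in².
0.6 F_u A_nv = 204.8 kips; 0.6 F_y A_gv = 236.2 kips → shear rupture governs the shear term.
R_n = 204.8 + 1.0 × 65 × 0.6562 = 247.4 kips.
Allowable strength R_n/Ω = 247.4 / 2 = 124 kips.

124 kips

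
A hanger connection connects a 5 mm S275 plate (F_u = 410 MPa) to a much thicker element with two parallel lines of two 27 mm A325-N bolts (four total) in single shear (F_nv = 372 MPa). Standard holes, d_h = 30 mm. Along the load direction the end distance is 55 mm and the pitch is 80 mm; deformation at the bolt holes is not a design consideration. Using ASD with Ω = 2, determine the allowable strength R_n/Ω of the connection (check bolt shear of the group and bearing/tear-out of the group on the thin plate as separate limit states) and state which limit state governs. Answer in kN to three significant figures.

277 kN (bearing governs)

Bolt shear: A_b = π·27²/4 = 572.6 mm²; R_n = 372 × 572.6 × 4 × 1 / 1000 = 852 kN → 852 / 2 = 426 kN.
Bearing (1.5 l_c t F_u ≤ 3.0 d t F_u): upper limit = 3.0·27·5·410 / 1000 = 166.1 kN.
  Edge l_c = 55 − 30/2 = 40 → r_n = 123 kN; interior l_c = 80 − 30 = 50 → r_n = 153.8 kN.
  R_n,bearing = 2·123 + 2·153.8 = 553.5 kN → 553.5 / 2 = 277 kN.
Bearing governs: 277 kN.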